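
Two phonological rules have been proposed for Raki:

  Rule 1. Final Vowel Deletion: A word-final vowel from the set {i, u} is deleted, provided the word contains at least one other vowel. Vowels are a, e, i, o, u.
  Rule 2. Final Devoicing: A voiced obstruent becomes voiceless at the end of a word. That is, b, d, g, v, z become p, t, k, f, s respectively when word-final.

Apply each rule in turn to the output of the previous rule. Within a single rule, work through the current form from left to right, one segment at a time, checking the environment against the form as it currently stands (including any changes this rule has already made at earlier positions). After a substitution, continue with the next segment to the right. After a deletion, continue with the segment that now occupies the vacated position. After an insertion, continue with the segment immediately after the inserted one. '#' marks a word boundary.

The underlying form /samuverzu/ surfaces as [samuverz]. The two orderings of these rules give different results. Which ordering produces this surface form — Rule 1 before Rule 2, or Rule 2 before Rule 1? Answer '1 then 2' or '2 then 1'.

Order 1 then 2:
  1 Final Vowel Deletion: [samuverzu] → [samuverz]
  2 Final Devoicing: [samuverz] → [samuvers]
  result: [samuvers]
Order 2 then 1:
  2 Final Devoicing: no change — [samuverzu]
  1 Final Vowel Deletion: [samuverzu] → [samuverz]
  result: [samuverz]

2 then 1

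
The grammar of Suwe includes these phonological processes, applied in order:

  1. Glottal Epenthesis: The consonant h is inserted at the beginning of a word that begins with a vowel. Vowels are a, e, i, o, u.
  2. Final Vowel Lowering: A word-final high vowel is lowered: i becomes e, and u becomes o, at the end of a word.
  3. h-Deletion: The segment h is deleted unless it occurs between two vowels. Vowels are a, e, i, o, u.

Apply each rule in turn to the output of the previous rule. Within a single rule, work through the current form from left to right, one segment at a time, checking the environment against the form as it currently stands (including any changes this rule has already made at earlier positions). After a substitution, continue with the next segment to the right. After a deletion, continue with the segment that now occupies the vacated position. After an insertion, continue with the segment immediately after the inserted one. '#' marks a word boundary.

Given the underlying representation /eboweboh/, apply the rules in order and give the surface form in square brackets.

1 Glottal Epenthesis: [eboweboh] → [heboweboh]
2 Final Vowel Lowering: no change — [heboweboh]
3 h-Deletion: [heboweboh] → [ebowebo]

[ebowebo]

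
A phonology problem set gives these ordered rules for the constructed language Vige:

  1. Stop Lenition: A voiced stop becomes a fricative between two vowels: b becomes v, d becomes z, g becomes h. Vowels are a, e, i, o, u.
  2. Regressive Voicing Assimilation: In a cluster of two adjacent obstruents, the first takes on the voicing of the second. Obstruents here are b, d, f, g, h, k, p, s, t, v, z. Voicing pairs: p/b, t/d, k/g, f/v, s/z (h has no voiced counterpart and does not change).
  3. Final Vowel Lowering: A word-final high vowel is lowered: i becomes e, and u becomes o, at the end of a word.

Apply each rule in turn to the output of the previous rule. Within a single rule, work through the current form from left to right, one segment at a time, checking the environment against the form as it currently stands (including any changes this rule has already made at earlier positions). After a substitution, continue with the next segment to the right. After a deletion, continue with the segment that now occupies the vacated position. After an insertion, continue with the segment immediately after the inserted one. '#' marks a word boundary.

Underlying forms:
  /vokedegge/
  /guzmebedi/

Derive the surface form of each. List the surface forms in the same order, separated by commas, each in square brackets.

[vokezegge], [guzmeveze]

/vokedegge/:
  1 Stop Lenition: [vokedegge] → [vokezegge]
  2 Regressive Voicing Assimilation: no change — [vokezegge]
  3 Final Vowel Lowering: no change — [vokezegge]
/guzmebedi/:
  1 Stop Lenition: [guzmebedi] → [guzmevezi]
  2 Regressive Voicing Assimilation: no change — [guzmevezi]
  3 Final Vowel Lowering: [guzmevezi] → [guzmeveze]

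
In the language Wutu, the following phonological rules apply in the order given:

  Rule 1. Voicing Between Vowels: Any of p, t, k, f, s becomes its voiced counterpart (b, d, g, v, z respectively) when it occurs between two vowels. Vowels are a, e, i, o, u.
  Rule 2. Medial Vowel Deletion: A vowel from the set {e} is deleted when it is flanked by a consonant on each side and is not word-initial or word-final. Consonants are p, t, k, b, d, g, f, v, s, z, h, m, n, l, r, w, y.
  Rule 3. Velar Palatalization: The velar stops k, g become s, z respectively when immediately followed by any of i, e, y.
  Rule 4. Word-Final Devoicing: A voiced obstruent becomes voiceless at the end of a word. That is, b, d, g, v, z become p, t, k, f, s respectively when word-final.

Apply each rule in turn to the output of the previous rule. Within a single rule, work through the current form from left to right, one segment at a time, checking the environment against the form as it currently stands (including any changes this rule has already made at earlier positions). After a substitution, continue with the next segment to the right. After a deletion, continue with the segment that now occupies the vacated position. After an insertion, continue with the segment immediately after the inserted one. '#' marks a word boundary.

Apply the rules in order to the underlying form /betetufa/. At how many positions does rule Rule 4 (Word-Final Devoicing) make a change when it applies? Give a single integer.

Rule 1 Voicing Between Vowels: [betetufa] → [bededuva]
Rule 2 Medial Vowel Deletion: [bededuva] → [bdduva]
Rule 3 Velar Palatalization: no change — [bdduva]
Rule 4 Word-Final Devoicing: no change — [bdduva]
Rule Rule 4 changed 0 position(s).

0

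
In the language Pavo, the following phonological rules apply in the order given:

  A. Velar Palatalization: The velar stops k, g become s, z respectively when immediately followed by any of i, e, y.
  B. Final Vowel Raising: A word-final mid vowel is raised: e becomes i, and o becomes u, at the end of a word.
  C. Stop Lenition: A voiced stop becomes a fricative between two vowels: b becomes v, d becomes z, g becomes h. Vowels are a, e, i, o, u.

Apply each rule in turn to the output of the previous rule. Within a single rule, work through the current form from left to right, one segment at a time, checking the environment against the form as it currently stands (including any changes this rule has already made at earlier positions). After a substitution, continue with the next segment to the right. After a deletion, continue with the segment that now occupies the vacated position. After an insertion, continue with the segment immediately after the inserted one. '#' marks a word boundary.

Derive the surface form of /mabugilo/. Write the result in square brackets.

A Velar Palatalization: [mabugilo] → [mabuzilo]
B Final Vowel Raising: [mabuzilo] → [mabuzilu]
C Stop Lenition: [mabuzilu] → [mavuzilu]

[mavuzilu]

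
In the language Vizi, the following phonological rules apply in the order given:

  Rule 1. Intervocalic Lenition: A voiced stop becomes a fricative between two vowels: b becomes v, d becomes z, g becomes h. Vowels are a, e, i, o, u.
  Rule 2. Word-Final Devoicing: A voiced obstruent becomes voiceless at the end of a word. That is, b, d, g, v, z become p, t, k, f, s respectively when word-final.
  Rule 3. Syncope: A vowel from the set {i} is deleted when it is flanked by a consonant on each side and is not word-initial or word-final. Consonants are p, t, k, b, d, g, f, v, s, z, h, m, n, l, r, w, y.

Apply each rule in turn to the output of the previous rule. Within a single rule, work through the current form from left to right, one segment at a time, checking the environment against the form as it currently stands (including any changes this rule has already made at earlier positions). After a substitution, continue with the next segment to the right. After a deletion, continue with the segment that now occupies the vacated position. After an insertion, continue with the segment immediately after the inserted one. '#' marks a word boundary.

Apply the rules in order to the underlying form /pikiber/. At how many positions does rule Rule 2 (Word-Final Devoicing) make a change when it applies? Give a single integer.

Rule 1 Intervocalic Lenition: [pikiber] → [pikiver]
Rule 2 Word-Final Devoicing: no change — [pikiver]
Rule 3 Syncope: [pikiver] → [pkver]
Rule Rule 2 changed 0 position(s).

0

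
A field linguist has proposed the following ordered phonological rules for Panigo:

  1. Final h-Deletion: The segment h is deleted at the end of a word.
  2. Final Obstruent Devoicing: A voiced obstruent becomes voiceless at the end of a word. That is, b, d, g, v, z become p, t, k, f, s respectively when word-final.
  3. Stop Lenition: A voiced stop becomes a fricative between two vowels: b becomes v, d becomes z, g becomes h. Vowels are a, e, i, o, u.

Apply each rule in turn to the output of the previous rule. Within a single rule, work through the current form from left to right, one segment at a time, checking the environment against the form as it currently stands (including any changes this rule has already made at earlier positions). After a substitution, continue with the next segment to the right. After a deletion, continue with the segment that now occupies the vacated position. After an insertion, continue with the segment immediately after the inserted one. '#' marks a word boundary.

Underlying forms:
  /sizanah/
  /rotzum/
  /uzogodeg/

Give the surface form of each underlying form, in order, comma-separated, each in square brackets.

/sizanah/:
  1 Final h-Deletion: [sizanah] → [sizana]
  2 Final Obstruent Devoicing: no change — [sizana]
  3 Stop Lenition: no change — [sizana]
/rotzum/:
  1 Final h-Deletion: no change — [rotzum]
  2 Final Obstruent Devoicing: no change — [rotzum]
  3 Stop Lenition: no change — [rotzum]
/uzogodeg/:
  1 Final h-Deletion: no change — [uzogodeg]
  2 Final Obstruent Devoicing: [uzogodeg] → [uzogodek]
  3 Stop Lenition: [uzogodek] → [uzohozek]

[sizana], [rotzum], [uzohozek]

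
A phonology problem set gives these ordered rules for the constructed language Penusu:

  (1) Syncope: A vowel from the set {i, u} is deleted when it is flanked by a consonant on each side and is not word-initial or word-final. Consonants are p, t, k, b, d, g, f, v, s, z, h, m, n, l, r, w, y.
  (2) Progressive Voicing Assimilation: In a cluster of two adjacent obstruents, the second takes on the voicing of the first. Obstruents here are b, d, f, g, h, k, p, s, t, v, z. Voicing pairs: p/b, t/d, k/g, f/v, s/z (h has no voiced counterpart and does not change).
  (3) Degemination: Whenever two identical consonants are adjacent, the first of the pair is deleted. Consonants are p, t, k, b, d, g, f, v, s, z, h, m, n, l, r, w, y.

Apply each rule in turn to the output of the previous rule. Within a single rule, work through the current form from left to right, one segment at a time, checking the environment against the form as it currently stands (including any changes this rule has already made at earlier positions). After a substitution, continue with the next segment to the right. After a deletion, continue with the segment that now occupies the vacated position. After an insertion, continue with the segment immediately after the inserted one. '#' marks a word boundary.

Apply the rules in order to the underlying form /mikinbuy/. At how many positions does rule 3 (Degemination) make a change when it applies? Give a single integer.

(1) Syncope: [mikinbuy] → [mknby]
(2) Progressive Voicing Assimilation: no change — [mknby]
(3) Degemination: no change — [mknby]
Rule 3 changed 0 position(s).

0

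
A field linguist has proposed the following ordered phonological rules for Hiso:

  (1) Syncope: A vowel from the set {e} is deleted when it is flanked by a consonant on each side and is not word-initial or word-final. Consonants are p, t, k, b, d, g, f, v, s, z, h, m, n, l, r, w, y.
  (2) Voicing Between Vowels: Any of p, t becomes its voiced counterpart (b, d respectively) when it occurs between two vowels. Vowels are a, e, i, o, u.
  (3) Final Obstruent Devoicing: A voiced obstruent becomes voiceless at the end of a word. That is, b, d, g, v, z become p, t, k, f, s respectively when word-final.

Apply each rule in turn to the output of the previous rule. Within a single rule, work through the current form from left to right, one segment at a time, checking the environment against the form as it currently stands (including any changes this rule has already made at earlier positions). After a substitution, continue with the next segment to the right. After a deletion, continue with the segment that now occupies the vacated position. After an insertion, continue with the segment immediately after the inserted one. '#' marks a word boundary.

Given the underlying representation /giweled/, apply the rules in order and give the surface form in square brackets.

(1) Syncope: [giweled] → [giwld]
(2) Voicing Between Vowels: no change — [giwld]
(3) Final Obstruent Devoicing: [giwld] → [giwlt]

[giwlt]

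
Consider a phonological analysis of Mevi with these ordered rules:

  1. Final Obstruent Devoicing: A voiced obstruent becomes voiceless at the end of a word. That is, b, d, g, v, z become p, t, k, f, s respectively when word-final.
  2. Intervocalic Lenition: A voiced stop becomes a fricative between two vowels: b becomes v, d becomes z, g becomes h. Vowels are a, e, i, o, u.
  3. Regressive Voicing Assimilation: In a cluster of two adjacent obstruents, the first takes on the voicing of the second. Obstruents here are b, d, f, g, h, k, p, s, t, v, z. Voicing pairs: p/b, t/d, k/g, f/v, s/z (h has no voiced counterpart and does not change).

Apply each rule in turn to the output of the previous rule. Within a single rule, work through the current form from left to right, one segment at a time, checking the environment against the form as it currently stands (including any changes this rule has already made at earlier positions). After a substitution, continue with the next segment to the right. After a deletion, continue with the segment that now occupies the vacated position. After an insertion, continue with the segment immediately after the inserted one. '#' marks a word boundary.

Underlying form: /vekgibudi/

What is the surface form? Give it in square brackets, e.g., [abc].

1 Final Obstruent Devoicing: no change — [vekgibudi]
2 Intervocalic Lenition: [vekgibudi] → [vekgivuzi]
3 Regressive Voicing Assimilation: [vekgivuzi] → [veggivuzi]

[veggivuzi]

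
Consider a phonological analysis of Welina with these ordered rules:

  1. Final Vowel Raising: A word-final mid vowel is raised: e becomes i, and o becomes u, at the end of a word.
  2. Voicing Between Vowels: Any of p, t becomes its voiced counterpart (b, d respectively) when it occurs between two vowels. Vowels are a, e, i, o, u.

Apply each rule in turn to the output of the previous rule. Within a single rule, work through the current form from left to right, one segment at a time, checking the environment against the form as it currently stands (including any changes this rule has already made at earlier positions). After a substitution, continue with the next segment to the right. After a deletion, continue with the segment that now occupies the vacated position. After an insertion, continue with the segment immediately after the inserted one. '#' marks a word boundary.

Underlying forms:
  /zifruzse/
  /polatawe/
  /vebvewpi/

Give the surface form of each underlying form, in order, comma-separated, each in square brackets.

[zifruzsi], [poladawi], [vebvewpi]

/zifruzse/:
  1 Final Vowel Raising: [zifruzse] → [zifruzsi]
  2 Voicing Between Vowels: no change — [zifruzsi]
/polatawe/:
  1 Final Vowel Raising: [polatawe] → [polatawi]
  2 Voicing Between Vowels: [polatawi] → [poladawi]
/vebvewpi/:
  1 Final Vowel Raising: no change — [vebvewpi]
  2 Voicing Between Vowels: no change — [vebvewpi]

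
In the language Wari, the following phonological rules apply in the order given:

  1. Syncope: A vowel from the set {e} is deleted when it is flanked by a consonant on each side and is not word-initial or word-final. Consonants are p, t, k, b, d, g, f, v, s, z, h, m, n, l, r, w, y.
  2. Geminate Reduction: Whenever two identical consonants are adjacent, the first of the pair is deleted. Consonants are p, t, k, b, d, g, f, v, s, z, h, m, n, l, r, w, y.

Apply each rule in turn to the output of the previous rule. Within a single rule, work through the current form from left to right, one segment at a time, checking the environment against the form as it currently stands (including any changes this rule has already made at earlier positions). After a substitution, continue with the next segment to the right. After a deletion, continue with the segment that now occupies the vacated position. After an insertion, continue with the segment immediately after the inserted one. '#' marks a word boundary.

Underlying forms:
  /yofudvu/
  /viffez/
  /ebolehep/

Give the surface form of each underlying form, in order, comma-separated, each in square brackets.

[yofudvu], [vifz], [ebolhp]

/yofudvu/:
  1 Syncope: no change — [yofudvu]
  2 Geminate Reduction: no change — [yofudvu]
/viffez/:
  1 Syncope: [viffez] → [viffz]
  2 Geminate Reduction: [viffz] → [vifz]
/ebolehep/:
  1 Syncope: [ebolehep] → [ebolhp]
  2 Geminate Reduction: no change — [ebolhp]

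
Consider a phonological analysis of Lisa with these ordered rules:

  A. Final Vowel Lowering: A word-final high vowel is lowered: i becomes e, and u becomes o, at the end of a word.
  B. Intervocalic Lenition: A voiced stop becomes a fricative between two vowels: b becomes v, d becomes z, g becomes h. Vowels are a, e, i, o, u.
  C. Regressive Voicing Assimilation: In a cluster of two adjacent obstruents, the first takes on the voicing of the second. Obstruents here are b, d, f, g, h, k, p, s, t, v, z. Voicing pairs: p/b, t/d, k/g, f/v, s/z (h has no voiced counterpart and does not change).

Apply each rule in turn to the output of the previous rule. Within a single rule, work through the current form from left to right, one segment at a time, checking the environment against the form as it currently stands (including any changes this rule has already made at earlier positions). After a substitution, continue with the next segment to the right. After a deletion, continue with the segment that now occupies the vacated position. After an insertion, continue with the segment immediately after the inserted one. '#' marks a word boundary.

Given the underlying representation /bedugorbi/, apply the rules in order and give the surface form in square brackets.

A Final Vowel Lowering: [bedugorbi] → [bedugorbe]
B Intervocalic Lenition: [bedugorbe] → [bezuhorbe]
C Regressive Voicing Assimilation: no change — [bezuhorbe]

[bezuhorbe]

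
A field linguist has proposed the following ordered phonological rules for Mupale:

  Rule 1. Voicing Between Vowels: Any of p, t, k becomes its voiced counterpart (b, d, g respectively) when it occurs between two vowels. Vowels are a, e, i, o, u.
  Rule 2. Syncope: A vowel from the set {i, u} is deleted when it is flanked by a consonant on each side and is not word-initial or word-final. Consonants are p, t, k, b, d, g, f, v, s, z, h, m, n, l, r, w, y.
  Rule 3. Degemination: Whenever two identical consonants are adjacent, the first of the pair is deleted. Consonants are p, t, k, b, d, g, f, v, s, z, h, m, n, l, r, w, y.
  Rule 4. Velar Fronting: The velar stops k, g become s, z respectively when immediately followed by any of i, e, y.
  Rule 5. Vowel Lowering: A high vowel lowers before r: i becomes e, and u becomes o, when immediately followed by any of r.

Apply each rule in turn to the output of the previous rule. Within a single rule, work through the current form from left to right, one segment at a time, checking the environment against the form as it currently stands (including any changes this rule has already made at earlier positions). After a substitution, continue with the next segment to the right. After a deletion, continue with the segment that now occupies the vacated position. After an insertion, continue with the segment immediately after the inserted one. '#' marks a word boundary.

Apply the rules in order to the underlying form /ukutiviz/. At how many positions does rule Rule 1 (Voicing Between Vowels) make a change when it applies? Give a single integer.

2

Rule 1 Voicing Between Vowels: [ukutiviz] → [ugudiviz]
Rule 2 Syncope: [ugudiviz] → [ugdvz]
Rule 3 Degemination: no change — [ugdvz]
Rule 4 Velar Fronting: no change — [ugdvz]
Rule 5 Vowel Lowering: no change — [ugdvz]
Rule Rule 1 changed 2 position(s).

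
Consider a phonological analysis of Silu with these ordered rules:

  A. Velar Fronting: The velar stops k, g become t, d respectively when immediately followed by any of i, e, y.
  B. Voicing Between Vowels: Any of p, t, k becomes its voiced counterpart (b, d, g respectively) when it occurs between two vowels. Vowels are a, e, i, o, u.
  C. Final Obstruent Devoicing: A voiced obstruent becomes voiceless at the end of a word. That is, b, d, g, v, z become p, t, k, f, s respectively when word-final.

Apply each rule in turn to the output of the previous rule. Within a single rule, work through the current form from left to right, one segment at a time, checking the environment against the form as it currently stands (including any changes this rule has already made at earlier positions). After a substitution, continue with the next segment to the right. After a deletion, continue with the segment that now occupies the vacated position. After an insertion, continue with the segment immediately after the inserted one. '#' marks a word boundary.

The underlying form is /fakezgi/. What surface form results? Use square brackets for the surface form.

[fadezdi]

A Velar Fronting: [fakezgi] → [fatezdi]
B Voicing Between Vowels: [fatezdi] → [fadezdi]
C Final Obstruent Devoicing: no change — [fadezdi]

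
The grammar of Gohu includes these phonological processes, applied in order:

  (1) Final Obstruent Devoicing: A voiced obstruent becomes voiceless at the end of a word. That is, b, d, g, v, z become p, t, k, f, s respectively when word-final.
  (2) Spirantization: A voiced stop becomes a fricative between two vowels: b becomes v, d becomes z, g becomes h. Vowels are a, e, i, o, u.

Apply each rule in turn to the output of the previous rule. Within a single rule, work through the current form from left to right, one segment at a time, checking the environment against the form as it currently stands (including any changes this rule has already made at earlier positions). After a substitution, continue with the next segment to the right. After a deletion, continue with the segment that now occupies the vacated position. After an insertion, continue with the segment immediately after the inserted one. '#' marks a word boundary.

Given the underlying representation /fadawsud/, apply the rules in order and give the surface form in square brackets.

(1) Final Obstruent Devoicing: [fadawsud] → [fadawsut]
(2) Spirantization: [fadawsut] → [fazawsut]

[fazawsut]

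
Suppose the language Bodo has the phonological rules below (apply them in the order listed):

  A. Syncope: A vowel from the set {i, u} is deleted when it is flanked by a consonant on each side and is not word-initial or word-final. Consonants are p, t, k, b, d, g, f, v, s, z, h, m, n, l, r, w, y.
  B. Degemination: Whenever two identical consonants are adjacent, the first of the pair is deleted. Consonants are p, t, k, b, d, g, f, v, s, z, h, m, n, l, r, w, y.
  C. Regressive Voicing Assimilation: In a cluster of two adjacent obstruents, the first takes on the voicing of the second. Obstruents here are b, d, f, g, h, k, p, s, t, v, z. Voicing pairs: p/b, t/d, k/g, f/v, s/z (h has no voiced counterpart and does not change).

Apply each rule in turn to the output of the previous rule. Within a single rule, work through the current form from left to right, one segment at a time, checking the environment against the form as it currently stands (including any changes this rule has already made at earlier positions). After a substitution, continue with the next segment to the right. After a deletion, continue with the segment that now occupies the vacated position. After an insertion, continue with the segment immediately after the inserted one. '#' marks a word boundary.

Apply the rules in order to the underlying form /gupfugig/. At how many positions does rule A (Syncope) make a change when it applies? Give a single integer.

3

A Syncope: [gupfugig] → [gpfgg]
B Degemination: [gpfgg] → [gpfg]
C Regressive Voicing Assimilation: [gpfg] → [kpvg]
Rule A changed 3 position(s).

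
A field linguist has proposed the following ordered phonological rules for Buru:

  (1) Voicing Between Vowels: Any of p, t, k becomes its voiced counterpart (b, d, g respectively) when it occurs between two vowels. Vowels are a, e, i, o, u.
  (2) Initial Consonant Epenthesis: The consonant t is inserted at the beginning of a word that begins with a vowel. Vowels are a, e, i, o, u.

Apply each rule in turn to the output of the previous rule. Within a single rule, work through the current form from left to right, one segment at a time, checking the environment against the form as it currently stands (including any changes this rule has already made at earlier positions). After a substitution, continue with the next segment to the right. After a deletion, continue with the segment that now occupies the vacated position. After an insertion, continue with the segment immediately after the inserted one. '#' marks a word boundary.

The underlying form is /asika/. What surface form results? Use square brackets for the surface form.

(1) Voicing Between Vowels: [asika] → [asiga]
(2) Initial Consonant Epenthesis: [asiga] → [tasiga]

[tasiga]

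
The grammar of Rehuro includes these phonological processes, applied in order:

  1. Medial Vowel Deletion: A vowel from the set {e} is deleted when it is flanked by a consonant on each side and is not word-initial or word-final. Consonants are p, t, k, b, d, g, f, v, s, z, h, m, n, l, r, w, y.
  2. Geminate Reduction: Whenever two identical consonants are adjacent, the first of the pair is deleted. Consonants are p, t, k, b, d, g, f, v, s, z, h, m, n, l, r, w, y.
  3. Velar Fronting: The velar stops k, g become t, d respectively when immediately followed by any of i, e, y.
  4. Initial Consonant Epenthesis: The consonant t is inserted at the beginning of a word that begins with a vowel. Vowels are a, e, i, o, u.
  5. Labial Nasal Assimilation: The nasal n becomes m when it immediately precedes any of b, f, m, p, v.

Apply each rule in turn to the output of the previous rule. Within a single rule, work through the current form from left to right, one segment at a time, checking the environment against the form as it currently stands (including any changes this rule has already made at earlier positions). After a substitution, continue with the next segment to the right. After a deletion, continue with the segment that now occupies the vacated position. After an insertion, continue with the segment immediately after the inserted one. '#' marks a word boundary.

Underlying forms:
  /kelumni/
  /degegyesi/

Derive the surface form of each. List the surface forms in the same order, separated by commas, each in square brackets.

[klumni], [ddysi]

/kelumni/:
  1 Medial Vowel Deletion: [kelumni] → [klumni]
  2 Geminate Reduction: no change — [klumni]
  3 Velar Fronting: no change — [klumni]
  4 Initial Consonant Epenthesis: no change — [klumni]
  5 Labial Nasal Assimilation: no change — [klumni]
/degegyesi/:
  1 Medial Vowel Deletion: [degegyesi] → [dggysi]
  2 Geminate Reduction: [dggysi] → [dgysi]
  3 Velar Fronting: [dgysi] → [ddysi]
  4 Initial Consonant Epenthesis: no change — [ddysi]
  5 Labial Nasal Assimilation: no change — [ddysi]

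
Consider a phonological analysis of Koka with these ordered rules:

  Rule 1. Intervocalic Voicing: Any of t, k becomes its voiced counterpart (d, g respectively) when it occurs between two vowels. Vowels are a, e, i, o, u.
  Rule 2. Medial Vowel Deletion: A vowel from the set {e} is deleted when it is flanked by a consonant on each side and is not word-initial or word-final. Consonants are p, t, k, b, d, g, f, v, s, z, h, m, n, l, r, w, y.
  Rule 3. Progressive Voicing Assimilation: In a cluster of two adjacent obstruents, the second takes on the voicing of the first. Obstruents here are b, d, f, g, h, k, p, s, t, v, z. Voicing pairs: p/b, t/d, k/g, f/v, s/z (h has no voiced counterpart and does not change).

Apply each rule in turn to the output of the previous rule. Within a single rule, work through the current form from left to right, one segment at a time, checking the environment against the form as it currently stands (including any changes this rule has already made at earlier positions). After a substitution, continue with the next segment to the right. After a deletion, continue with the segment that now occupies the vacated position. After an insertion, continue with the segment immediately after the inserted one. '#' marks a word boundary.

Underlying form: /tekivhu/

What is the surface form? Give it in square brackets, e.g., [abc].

Rule 1 Intervocalic Voicing: [tekivhu] → [tegivhu]
Rule 2 Medial Vowel Deletion: [tegivhu] → [tgivhu]
Rule 3 Progressive Voicing Assimilation: [tgivhu] → [tkivhu]

[tkivhu]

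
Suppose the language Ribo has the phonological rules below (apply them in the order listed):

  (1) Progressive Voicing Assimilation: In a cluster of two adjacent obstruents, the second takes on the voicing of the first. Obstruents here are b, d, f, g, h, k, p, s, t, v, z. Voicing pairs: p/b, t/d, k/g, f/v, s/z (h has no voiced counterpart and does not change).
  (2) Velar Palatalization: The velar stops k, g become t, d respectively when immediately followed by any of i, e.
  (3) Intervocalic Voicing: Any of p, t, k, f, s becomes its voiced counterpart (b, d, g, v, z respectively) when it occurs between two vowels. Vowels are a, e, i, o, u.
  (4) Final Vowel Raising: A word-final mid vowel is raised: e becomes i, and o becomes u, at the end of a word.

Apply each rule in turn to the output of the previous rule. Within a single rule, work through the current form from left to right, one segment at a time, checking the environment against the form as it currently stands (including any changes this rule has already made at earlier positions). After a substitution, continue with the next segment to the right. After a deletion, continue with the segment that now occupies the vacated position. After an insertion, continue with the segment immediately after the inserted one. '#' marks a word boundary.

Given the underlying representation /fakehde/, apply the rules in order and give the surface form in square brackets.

[fadehti]

(1) Progressive Voicing Assimilation: [fakehde] → [fakehte]
(2) Velar Palatalization: [fakehte] → [fatehte]
(3) Intervocalic Voicing: [fatehte] → [fadehte]
(4) Final Vowel Raising: [fadehte] → [fadehti]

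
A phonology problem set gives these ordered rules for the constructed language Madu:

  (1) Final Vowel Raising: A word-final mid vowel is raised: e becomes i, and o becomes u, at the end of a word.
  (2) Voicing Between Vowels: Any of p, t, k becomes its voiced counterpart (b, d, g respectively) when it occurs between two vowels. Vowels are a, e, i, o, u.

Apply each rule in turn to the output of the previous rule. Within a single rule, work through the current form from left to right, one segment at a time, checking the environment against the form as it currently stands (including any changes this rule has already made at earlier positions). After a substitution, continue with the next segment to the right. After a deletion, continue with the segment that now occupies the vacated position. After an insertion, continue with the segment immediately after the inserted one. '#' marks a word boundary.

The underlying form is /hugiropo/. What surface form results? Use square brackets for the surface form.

(1) Final Vowel Raising: [hugiropo] → [hugiropu]
(2) Voicing Between Vowels: [hugiropu] → [hugirobu]

[hugirobu]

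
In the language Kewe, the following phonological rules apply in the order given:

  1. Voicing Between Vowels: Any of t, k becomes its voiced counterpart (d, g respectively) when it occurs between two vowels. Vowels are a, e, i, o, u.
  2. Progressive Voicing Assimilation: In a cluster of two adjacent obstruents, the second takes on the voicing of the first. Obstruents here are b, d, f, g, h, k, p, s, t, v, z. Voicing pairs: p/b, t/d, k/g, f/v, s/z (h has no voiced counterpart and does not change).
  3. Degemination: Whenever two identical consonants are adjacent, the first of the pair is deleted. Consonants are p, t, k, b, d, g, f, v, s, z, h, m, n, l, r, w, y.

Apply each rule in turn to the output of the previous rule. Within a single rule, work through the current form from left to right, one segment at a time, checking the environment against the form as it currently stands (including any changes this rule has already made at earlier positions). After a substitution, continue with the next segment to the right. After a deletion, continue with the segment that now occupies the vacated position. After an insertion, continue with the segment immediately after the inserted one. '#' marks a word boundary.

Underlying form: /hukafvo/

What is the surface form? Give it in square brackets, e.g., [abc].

[hugafo]

1 Voicing Between Vowels: [hukafvo] → [hugafvo]
2 Progressive Voicing Assimilation: [hugafvo] → [hugaffo]
3 Degemination: [hugaffo] → [hugafo]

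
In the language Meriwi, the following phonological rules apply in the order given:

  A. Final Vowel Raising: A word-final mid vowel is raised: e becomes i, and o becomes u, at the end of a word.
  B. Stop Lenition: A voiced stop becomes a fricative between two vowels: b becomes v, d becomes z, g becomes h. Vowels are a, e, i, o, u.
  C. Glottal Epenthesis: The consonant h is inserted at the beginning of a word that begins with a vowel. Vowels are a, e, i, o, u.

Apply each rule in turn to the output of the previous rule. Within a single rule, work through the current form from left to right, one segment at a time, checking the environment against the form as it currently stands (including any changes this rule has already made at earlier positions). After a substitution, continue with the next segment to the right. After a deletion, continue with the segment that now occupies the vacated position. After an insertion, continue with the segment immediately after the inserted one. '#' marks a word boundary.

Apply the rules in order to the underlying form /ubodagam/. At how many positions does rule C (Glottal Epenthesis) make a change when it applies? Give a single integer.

A Final Vowel Raising: no change — [ubodagam]
B Stop Lenition: [ubodagam] → [uvozaham]
C Glottal Epenthesis: [uvozaham] → [huvozaham]
Rule C changed 1 position(s).

1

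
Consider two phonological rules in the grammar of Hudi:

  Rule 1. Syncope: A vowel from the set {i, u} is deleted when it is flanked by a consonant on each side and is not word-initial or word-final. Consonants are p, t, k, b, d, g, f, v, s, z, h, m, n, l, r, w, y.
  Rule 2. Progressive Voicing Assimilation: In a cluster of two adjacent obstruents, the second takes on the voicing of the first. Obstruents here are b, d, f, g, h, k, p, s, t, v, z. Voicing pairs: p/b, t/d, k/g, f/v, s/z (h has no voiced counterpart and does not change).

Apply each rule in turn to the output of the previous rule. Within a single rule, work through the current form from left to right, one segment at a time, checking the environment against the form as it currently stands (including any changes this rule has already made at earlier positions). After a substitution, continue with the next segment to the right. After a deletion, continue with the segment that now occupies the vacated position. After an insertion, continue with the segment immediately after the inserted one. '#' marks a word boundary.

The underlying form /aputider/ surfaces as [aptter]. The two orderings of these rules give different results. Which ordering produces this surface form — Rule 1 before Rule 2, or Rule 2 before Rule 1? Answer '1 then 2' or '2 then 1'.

Order 1 then 2:
  1 Syncope: [aputider] → [aptder]
  2 Progressive Voicing Assimilation: [aptder] → [aptter]
  result: [aptter]
Order 2 then 1:
  2 Progressive Voicing Assimilation: no change — [aputider]
  1 Syncope: [aputider] → [aptder]
  result: [aptder]

1 then 2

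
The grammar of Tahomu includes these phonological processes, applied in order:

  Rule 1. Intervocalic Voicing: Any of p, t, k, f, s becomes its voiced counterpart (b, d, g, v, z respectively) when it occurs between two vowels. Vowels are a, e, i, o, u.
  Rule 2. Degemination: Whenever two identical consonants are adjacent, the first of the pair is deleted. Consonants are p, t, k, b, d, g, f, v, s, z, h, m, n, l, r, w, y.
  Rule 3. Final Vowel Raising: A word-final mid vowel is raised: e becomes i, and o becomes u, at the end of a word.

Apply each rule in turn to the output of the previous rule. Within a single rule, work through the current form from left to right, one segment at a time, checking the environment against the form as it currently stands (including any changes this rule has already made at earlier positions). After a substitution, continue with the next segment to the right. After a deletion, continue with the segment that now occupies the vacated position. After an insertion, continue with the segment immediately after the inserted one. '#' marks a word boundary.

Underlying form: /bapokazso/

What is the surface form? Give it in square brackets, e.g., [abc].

[babogazsu]

Rule 1 Intervocalic Voicing: [bapokazso] → [babogazso]
Rule 2 Degemination: no change — [babogazso]
Rule 3 Final Vowel Raising: [babogazso] → [babogazsu]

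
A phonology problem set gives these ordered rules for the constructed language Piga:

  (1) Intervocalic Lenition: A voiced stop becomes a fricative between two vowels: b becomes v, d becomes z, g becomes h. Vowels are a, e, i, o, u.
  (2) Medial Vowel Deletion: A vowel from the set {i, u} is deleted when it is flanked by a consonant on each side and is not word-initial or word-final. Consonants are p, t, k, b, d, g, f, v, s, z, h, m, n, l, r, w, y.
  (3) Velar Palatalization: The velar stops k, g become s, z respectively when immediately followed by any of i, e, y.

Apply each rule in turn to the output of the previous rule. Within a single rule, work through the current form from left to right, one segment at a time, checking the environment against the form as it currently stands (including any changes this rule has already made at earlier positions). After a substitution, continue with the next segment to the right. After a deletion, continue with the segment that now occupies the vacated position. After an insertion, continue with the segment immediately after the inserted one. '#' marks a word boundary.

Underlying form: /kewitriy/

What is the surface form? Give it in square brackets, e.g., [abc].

(1) Intervocalic Lenition: no change — [kewitriy]
(2) Medial Vowel Deletion: [kewitriy] → [kewtry]
(3) Velar Palatalization: [kewtry] → [sewtry]

[sewtry]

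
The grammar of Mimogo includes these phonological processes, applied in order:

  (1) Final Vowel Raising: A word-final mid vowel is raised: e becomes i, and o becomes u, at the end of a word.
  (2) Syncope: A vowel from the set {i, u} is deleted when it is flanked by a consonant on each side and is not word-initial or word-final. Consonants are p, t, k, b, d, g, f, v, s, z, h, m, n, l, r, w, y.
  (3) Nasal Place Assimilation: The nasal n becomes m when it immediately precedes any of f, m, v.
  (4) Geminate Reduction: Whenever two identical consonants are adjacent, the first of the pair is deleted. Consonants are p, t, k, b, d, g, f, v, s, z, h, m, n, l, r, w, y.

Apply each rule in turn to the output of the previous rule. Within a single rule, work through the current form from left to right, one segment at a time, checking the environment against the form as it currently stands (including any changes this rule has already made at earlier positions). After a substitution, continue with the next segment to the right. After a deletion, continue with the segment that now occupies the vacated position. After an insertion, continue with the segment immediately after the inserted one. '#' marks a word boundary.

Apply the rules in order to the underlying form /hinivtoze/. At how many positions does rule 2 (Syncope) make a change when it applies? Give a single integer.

2

(1) Final Vowel Raising: [hinivtoze] → [hinivtozi]
(2) Syncope: [hinivtozi] → [hnvtozi]
(3) Nasal Place Assimilation: [hnvtozi] → [hmvtozi]
(4) Geminate Reduction: no change — [hmvtozi]
Rule 2 changed 2 position(s).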